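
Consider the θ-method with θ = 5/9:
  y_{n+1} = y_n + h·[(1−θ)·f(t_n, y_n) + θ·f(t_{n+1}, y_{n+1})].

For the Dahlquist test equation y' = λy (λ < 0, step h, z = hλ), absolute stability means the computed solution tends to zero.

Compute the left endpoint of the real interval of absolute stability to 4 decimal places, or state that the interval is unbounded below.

unbounded; (−∞, 0).

Set f=λy, z=hλ:
  y_{n+1} = y_n + z·[4/9·y_n + 5/9·y_{n+1}] ⇒ (1 − 5/9z)y_{n+1} = (1 + 4/9z)y_n
  Hence R(z) = (1 + 4/9z)/(1 − 5/9z).

Boundary: |R(x)|=1, x<0.
x=-0.73: |R|=0.4806
x=-2: |R|=0.0526
x=-10: |R|=0.5254
x=-100: |R|=0.7682
θ=5/9≥1/2 ⇒ |1+4/9x|<|1−5/9x| ∀x<0 ⇒ interval (−∞,0).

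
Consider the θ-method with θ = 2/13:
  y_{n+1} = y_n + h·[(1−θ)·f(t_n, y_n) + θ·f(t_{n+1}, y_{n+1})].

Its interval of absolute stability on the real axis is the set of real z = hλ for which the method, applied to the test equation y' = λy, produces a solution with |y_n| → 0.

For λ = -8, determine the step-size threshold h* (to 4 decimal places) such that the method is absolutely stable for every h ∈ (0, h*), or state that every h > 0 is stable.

Set f=λy, z=hλ:
  y_{n+1} = y_n + z·[11/13·y_n + 2/13·y_{n+1}] ⇒ (1 − 2/13z)y_{n+1} = (1 + 11/13z)y_n
  Hence R(z) = (1 + 11/13z)/(1 − 2/13z).

Find x<0 with |R(x)|<1.
x=-1.01: |R|=0.1258
R=−1: 1+11/13x = −1+2/13x ⇒ -9/13x=2 ⇒ x=2/(-9/13)=-2.8889
Confirm numerically:
  x=-2.312: |R|=0.70540 <1
  x=-2.244: |R|=0.66812 <1
  x=-1.988: |R|=0.52238 <1
  x=-1.383: |R|=0.14037 <1
  x=-3.383: |R|=1.22498 >1
  x=-3.000: |R|=1.05263 >1
Stable set (-2.8889, 0).

(-2.8889,0); λ=-8 ⇒ h* = (26/9)/8 = 0.3611.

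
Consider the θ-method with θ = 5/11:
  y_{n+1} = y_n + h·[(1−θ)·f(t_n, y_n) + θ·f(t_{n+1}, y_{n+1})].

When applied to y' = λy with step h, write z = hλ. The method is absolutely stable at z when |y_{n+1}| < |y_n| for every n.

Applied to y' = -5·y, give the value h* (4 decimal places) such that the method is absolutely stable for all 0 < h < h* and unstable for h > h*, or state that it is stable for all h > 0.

Test eqn y'=λy, z=hλ:
  y_{n+1} = y_n + z·[6/11·y_n + 5/11·y_{n+1}] ⇒ (1 − 5/11z)y_{n+1} = (1 + 6/11z)y_n
  Hence R(z) = (1 + 6/11z)/(1 − 5/11z).

Need |R(x)|<1, x<0.
x=-0.65: |R|=0.4982
R=−1: 1+6/11x = −1+5/11x ⇒ -1/11x=2 ⇒ x=2/(-1/11)=-22.0000
Confirm numerically:
  x=-19.410: |R|=0.97603 <1
  x=-17.103: |R|=0.94926 <1
  x=-11.767: |R|=0.85347 <1
  x=-10.546: |R|=0.82027 <1
  x=-22.407: |R|=1.00331 >1
  x=-22.338: |R|=1.00275 >1
Interval (-22.0000, 0).

(-22.0000,0); λ=-5 ⇒ h* = (22)/5 = 4.4000.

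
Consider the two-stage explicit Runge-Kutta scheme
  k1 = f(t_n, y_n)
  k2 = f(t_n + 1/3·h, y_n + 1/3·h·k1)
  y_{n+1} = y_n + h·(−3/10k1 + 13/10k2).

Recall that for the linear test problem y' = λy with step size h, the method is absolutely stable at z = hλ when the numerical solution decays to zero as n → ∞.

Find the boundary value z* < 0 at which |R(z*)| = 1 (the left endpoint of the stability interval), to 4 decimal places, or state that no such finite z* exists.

left endpoint -2.3077.

Set f=λy, z=hλ:
  k1=λy_n ⇒ h·k1=z·y_n;  k2=λ(1+1/3z)y_n ⇒ h·k2=z(1+1/3z)y_n
  y_{n+1}/y_n = 1 − 3/10z + 13/10z(1+1/3z) = 1 + z + 13/30z²
  Hence R(z) = 1 + z + 13/30z².

Need |R(x)|<1, x<0.
x=-0.31: |R|=0.7316
R=1: x+13/30x²=0 ⇒ x=−30/13=-2.3077; min R=1−1/(4·13/30)=0.4231>−1
Confirm numerically:
  x=-2.207: |R|=0.90370 <1
  x=-2.125: |R|=0.83177 <1
  x=-1.594: |R|=0.50703 <1
  x=-2.375: |R|=1.06927 >1
  x=-2.347: |R|=1.03998 >1
Interval (-2.3077, 0).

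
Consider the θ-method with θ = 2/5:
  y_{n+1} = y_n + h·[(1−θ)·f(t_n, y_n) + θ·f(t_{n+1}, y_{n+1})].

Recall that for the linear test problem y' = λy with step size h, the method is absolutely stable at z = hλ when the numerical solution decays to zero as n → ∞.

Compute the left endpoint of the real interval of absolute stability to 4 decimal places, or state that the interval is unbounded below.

On y'=λy, z=hλ:
  y_{n+1} = y_n + z·[3/5·y_n + 2/5·y_{n+1}] ⇒ (1 − 2/5z)y_{n+1} = (1 + 3/5z)y_n
  Hence R(z) = (1 + 3/5z)/(1 − 2/5z).

Find x<0 with |R(x)|<1.
x=-1.74: |R|=0.0259
R=−1: 1+3/5x = −1+2/5x ⇒ -1/5x=2 ⇒ x=2/(-1/5)=-10.0000
Confirm numerically:
  x=-8.338: |R|=0.92333 <1
  x=-5.403: |R|=0.70916 <1
  x=-4.673: |R|=0.62868 <1
  x=-10.418: |R|=1.01618 >1
  x=-10.158: |R|=1.00624 >1
Stable set (-10.0000, 0).

z* = -10.0000.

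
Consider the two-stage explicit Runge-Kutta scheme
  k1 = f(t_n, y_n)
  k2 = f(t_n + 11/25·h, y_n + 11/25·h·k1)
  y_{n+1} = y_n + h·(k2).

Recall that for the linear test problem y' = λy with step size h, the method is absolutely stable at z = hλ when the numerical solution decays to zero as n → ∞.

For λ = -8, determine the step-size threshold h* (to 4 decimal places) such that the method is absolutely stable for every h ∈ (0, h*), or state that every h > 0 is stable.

On y'=λy, z=hλ:
  k1=λy_n ⇒ h·k1=z·y_n;  k2=λ(1+11/25z)y_n ⇒ h·k2=z(1+11/25z)y_n
  y_{n+1}/y_n = 1 + z(1+11/25z) = 1 + z + 11/25z²
  Hence R(z) = 1 + z + 11/25z².

Find x<0 with |R(x)|<1.
x=-1.64: |R|=0.5434
R=1: x+11/25x²=0 ⇒ x=−25/11=-2.2727; min R=1−1/(4·11/25)=0.4318>−1
Confirm numerically:
  x=-2.042: |R|=0.79270 <1
  x=-2.013: |R|=0.76995 <1
  x=-1.602: |R|=0.52722 <1
  x=-1.080: |R|=0.43322 <1
  x=-2.582: |R|=1.35136 >1
  x=-2.469: |R|=1.21322 >1
  x=-2.414: |R|=1.15005 >1
Interval (-2.2727, 0).

(-2.2727,0); λ=-8 ⇒ h* = (25/11)/8 = 0.2841.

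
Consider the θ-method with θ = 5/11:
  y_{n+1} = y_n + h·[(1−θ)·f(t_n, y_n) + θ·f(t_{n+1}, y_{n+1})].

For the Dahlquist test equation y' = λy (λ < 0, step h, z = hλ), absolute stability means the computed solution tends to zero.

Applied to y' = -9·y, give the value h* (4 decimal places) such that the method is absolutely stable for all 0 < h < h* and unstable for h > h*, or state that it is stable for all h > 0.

(-22.0000,0); λ=-9 ⇒ h* = (22)/9 = 2.4444.

With y'=λy (z=hλ):
  y_{n+1} = y_n + z·[6/11·y_n + 5/11·y_{n+1}] ⇒ (1 − 5/11z)y_{n+1} = (1 + 6/11z)y_n
  ⇒ R(z) = (1 + 6/11z)/(1 − 5/11z).

Boundary: |R(x)|=1, x<0.
x=-0.34: |R|=0.7055
R=−1: 1+6/11x = −1+5/11x ⇒ -1/11x=2 ⇒ x=2/(-1/11)=-22.0000
Confirm numerically:
  x=-21.234: |R|=0.99346 <1
  x=-14.048: |R|=0.90212 <1
  x=-12.696: |R|=0.87508 <1
  x=-22.502: |R|=1.00406 >1
  x=-22.132: |R|=1.00108 >1
Stable set (-22.0000, 0).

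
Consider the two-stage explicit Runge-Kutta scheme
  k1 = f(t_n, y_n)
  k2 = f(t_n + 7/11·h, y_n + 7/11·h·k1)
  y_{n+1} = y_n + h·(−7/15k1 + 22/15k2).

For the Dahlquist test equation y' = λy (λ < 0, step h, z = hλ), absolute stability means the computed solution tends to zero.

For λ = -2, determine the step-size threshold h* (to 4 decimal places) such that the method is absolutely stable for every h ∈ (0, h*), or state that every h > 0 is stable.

(-1.0714,0); λ=-2 ⇒ h* = (15/14)/2 = 0.5357.

Set f=λy, z=hλ:
  k1=λy_n ⇒ h·k1=z·y_n;  k2=λ(1+7/11z)y_n ⇒ h·k2=z(1+7/11z)y_n
  y_{n+1}/y_n = 1 − 7/15z + 22/15z(1+7/11z) = 1 + z + 14/15z²
  ⇒ R(z) = 1 + z + 14/15z².

Need |R(x)|<1, x<0.
x=-1.32: |R|=1.3062
R=1: x+14/15x²=0 ⇒ x=−15/14=-1.0714; min R=1−1/(4·14/15)=0.7321>−1
Confirm numerically:
  x=-0.890: |R|=0.84929 <1
  x=-0.750: |R|=0.77500 <1
  x=-0.709: |R|=0.76017 <1
  x=-0.465: |R|=0.73681 <1
  x=-1.561: |R|=1.71327 >1
  x=-1.130: |R|=1.06177 >1
  x=-1.122: |R|=1.05296 >1
Stable set (-1.0714, 0).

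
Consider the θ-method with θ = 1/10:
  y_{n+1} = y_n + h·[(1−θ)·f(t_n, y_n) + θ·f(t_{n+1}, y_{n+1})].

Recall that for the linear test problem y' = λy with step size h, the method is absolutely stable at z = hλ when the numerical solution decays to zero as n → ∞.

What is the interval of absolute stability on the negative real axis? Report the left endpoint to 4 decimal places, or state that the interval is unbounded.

On y'=λy, z=hλ:
  y_{n+1} = y_n + z·[9/10·y_n + 1/10·y_{n+1}] ⇒ (1 − 1/10z)y_{n+1} = (1 + 9/10z)y_n
  R(z) = (1 + 9/10z)/(1 − 1/10z).

Boundary: |R(x)|=1, x<0.
x=-1.77: |R|=0.5038
R=−1: 1+9/10x = −1+1/10x ⇒ -4/5x=2 ⇒ x=2/(-4/5)=-2.5000
Confirm numerically:
  x=-2.281: |R|=0.85734 <1
  x=-2.177: |R|=0.78780 <1
  x=-1.013: |R|=0.08018 <1
  x=-2.976: |R|=1.29346 >1
  x=-2.790: |R|=1.18139 >1
Interval (-2.5000, 0).

z∈(-2.5000,0).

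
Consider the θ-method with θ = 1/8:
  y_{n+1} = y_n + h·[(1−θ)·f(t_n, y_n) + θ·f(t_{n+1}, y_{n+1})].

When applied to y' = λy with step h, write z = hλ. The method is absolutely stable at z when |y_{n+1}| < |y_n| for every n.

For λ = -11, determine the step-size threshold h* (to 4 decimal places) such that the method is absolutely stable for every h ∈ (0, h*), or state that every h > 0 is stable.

On y'=λy, z=hλ:
  y_{n+1} = y_n + z·[7/8·y_n + 1/8·y_{n+1}] ⇒ (1 − 1/8z)y_{n+1} = (1 + 7/8z)y_n
  ⇒ R(z) = (1 + 7/8z)/(1 − 1/8z).

Solve |R(x)|<1 on ℝ⁻.
x=-1.21: |R|=0.0510
R=−1: 1+7/8x = −1+1/8x ⇒ -3/4x=2 ⇒ x=2/(-3/4)=-2.6667
Confirm numerically:
  x=-2.553: |R|=0.93537 <1
  x=-2.092: |R|=0.65834 <1
  x=-1.268: |R|=0.09452 <1
  x=-2.964: |R|=1.16271 >1
  x=-2.847: |R|=1.09975 >1
So |R|<1 on (-2.6667, 0).

(-2.6667,0); λ=-11 ⇒ h* = (8/3)/11 = 0.2424.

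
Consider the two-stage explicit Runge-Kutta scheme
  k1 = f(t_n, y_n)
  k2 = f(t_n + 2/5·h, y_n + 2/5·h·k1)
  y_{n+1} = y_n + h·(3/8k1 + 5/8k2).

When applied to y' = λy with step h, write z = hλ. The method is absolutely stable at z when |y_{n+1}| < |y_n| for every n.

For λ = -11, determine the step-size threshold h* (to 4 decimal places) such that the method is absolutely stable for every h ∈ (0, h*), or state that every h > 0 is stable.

(-4.0000,0); λ=-11 ⇒ h* = (4)/11 = 0.3636.

Test eqn y'=λy, z=hλ:
  k1=λy_n ⇒ h·k1=z·y_n;  k2=λ(1+2/5z)y_n ⇒ h·k2=z(1+2/5z)y_n
  y_{n+1}/y_n = 1 + 3/8z + 5/8z(1+2/5z) = 1 + z + 1/4z²
  ⇒ R(z) = 1 + z + 1/4z².

Find x<0 with |R(x)|<1.
x=-0.97: |R|=0.2652
R=1: x+1/4x²=0 ⇒ x=−4=-4.0000; min R=1−1/(4·1/4)=0.0000>−1
Confirm numerically:
  x=-3.356: |R|=0.45968 <1
  x=-2.974: |R|=0.23717 <1
  x=-2.942: |R|=0.22184 <1
  x=-2.383: |R|=0.03667 <1
  x=-4.385: |R|=1.42206 >1
  x=-4.158: |R|=1.16424 >1
So |R|<1 on (-4.0000, 0).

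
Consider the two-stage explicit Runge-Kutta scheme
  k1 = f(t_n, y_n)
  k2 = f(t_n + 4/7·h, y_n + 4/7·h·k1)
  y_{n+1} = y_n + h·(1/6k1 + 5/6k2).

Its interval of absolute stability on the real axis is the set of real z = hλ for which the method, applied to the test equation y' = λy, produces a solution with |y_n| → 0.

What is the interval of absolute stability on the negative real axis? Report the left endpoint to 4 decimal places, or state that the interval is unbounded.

z∈(-2.1000,0).

Test eqn y'=λy, z=hλ:
  k1=λy_n ⇒ h·k1=z·y_n;  k2=λ(1+4/7z)y_n ⇒ h·k2=z(1+4/7z)y_n
  y_{n+1}/y_n = 1 + 1/6z + 5/6z(1+4/7z) = 1 + z + 10/21z²
  ⇒ R(z) = 1 + z + 10/21z².

Find x<0 with |R(x)|<1.
x=-1.07: |R|=0.4752
R=1: x+10/21x²=0 ⇒ x=−21/10=-2.1000; min R=1−1/(4·10/21)=0.4750>−1
Confirm numerically:
  x=-1.682: |R|=0.66520 <1
  x=-1.081: |R|=0.47546 <1
  x=-1.003: |R|=0.47605 <1
  x=-2.674: |R|=1.73089 >1
  x=-2.255: |R|=1.16644 >1
Interval (-2.1000, 0).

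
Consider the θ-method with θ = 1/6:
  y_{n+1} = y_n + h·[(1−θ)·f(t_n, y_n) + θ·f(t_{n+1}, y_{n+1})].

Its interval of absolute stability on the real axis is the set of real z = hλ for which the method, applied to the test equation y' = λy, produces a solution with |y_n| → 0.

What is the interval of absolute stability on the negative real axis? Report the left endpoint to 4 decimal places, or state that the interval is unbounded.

With y'=λy (z=hλ):
  y_{n+1} = y_n + z·[5/6·y_n + 1/6·y_{n+1}] ⇒ (1 − 1/6z)y_{n+1} = (1 + 5/6z)y_n
  R(z) = (1 + 5/6z)/(1 − 1/6z).

Find x<0 with |R(x)|<1.
x=-0.36: |R|=0.6604
R=−1: 1+5/6x = −1+1/6x ⇒ -2/3x=2 ⇒ x=2/(-2/3)=-3.0000
Confirm numerically:
  x=-2.810: |R|=0.91373 <1
  x=-2.622: |R|=0.82463 <1
  x=-2.499: |R|=0.76421 <1
  x=-3.520: |R|=1.21849 >1
  x=-3.508: |R|=1.21371 >1
  x=-3.029: |R|=1.01285 >1
So |R|<1 on (-3.0000, 0).

z∈(-3.0000,0).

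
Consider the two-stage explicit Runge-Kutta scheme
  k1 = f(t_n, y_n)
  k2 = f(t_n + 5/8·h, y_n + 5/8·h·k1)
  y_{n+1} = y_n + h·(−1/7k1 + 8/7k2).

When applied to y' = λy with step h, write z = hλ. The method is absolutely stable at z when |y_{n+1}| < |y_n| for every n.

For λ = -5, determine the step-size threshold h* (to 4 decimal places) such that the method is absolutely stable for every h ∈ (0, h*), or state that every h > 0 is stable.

With y'=λy (z=hλ):
  k1=λy_n ⇒ h·k1=z·y_n;  k2=λ(1+5/8z)y_n ⇒ h·k2=z(1+5/8z)y_n
  y_{n+1}/y_n = 1 − 1/7z + 8/7z(1+5/8z) = 1 + z + 5/7z²
  R(z) = 1 + z + 5/7z².

Solve |R(x)|<1 on ℝ⁻.
x=-0.71: |R|=0.6501
R=1: x+5/7x²=0 ⇒ x=−7/5=-1.4000; min R=1−1/(4·5/7)=0.6500>−1
Confirm numerically:
  x=-1.016: |R|=0.72133 <1
  x=-0.731: |R|=0.65069 <1
  x=-0.650: |R|=0.65179 <1
  x=-0.580: |R|=0.66029 <1
  x=-1.849: |R|=1.59300 >1
  x=-1.720: |R|=1.39314 >1
Interval (-1.4000, 0).

(-1.4000,0); λ=-5 ⇒ h* = (7/5)/5 = 0.2800.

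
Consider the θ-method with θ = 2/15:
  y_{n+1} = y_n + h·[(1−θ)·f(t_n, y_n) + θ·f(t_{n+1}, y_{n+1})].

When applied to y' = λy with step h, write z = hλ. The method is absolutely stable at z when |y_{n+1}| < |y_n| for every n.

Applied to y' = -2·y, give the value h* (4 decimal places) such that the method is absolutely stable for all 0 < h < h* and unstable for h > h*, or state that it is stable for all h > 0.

On y'=λy, z=hλ:
  y_{n+1} = y_n + z·[13/15·y_n + 2/15·y_{n+1}] ⇒ (1 − 2/15z)y_{n+1} = (1 + 13/15z)y_n
  so R(z) = (1 + 13/15z)/(1 − 2/15z).

Boundary: |R(x)|=1, x<0.
x=-0.92: |R|=0.1805
R=−1: 1+13/15x = −1+2/15x ⇒ -11/15x=2 ⇒ x=2/(-11/15)=-2.7273
Confirm numerically:
  x=-2.005: |R|=0.58206 <1
  x=-1.274: |R|=0.08901 <1
  x=-1.190: |R|=0.02704 <1
  x=-2.957: |R|=1.12083 >1
  x=-2.897: |R|=1.08979 >1
Stable set (-2.7273, 0).

(-2.7273,0); λ=-2 ⇒ h* = (30/11)/2 = 1.3636.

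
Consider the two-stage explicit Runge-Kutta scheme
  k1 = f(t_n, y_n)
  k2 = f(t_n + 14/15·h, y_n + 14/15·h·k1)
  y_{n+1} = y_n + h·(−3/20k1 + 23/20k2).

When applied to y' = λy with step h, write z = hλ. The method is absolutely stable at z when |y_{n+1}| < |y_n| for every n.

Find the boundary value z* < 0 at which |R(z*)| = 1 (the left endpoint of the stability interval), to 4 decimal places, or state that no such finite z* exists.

Set f=λy, z=hλ:
  k1=λy_n ⇒ h·k1=z·y_n;  k2=λ(1+14/15z)y_n ⇒ h·k2=z(1+14/15z)y_n
  y_{n+1}/y_n = 1 − 3/20z + 23/20z(1+14/15z) = 1 + z + 161/150z²
  R(z) = 1 + z + 161/150z².

Need |R(x)|<1, x<0.
x=-0.55: |R|=0.7747
R=1: x+161/150x²=0 ⇒ x=−150/161=-0.9317; min R=1−1/(4·161/150)=0.7671>−1
Confirm numerically:
  x=-0.806: |R|=0.89128 <1
  x=-0.518: |R|=0.77000 <1
  x=-0.401: |R|=0.77159 <1
  x=-1.496: |R|=1.90614 >1
  x=-1.339: |R|=1.58540 >1
Interval (-0.9317, 0).

left endpoint -0.9317.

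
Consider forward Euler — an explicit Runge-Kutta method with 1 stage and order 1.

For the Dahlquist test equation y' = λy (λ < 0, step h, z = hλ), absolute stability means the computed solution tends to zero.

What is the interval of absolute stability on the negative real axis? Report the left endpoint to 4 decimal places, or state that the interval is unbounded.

Set f=λy, z=hλ:
  order 1, 1-stage ⇒ R(z)=1+z
  (e.g. R(-1.24)=-0.24000, |R|=0.24000)

Need |R(x)|<1, x<0.
x=-1.24: |R|=0.2400
|R(-2.2)|=1.2000 |R(-1.83)|=0.8300 |R(-0.56)|=0.4400
Bisect:
  x_lo=-2.3465 |R|=1.3465  x_hi=-0.2347 |R|=0.7653
  mid=-1.29063 |R|=0.29063 →hi
  mid=-1.81859 |R|=0.81859 →hi
  mid=-2.08257 |R|=1.08257 →lo
  mid=-1.95058 |R|=0.95058 →hi
  mid=-2.01657 |R|=1.01657 →lo
  mid=-1.98358 |R|=0.98358 →hi
  mid=-2.00007 |R|=1.00007 →lo
  mid=-1.99182 |R|=0.99182 →hi
  ...
  [-2.00007,-1.99995] ⇒ x*=-2.0000
So |R|<1 on (-2.0000, 0).

(-2.0000, 0).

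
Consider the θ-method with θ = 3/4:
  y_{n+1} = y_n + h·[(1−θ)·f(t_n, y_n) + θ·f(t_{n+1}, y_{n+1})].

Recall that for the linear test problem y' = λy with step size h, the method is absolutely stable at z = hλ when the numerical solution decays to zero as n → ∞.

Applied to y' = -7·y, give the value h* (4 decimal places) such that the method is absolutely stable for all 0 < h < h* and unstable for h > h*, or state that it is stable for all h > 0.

(−∞, 0) — no finite endpoint. Any h>0 works for λ=-7.

Test eqn y'=λy, z=hλ:
  y_{n+1} = y_n + z·[1/4·y_n + 3/4·y_{n+1}] ⇒ (1 − 3/4z)y_{n+1} = (1 + 1/4z)y_n
  Hence R(z) = (1 + 1/4z)/(1 − 3/4z).

Solve |R(x)|<1 on ℝ⁻.
x=-0.58: |R|=0.5958
x=-2: |R|=0.2000
x=-10: |R|=0.1765
x=-100: |R|=0.3158
θ=3/4≥1/2 ⇒ |1+1/4x|<|1−3/4x| ∀x<0 ⇒ stable on all of ℝ⁻.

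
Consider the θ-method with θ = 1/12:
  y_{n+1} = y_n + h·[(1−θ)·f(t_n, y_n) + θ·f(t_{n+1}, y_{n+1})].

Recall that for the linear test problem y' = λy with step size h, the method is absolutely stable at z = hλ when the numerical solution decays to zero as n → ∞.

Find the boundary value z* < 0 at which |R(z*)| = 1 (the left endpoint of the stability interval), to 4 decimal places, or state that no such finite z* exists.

z* = -2.4000.

Set f=λy, z=hλ:
  y_{n+1} = y_n + z·[11/12·y_n + 1/12·y_{n+1}] ⇒ (1 − 1/12z)y_{n+1} = (1 + 11/12z)y_n
  ⇒ R(z) = (1 + 11/12z)/(1 − 1/12z).

Find x<0 with |R(x)|<1.
x=-0.83: |R|=0.2237
R=−1: 1+11/12x = −1+1/12x ⇒ -5/6x=2 ⇒ x=2/(-5/6)=-2.4000
Confirm numerically:
  x=-1.775: |R|=0.54628 <1
  x=-1.470: |R|=0.30958 <1
  x=-1.113: |R|=0.01853 <1
  x=-2.845: |R|=1.29976 >1
  x=-2.739: |R|=1.23000 >1
Interval (-2.4000, 0).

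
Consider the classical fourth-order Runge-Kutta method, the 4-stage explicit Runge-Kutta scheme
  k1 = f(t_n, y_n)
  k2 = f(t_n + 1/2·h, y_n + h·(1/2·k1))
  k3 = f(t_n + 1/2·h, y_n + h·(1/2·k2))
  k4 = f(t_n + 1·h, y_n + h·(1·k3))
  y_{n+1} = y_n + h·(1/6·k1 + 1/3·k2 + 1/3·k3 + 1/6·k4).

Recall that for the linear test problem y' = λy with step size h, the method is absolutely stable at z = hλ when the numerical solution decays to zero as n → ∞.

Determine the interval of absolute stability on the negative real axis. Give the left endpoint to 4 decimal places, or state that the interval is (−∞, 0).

(-2.7853, 0).

Test eqn y'=λy, z=hλ:
  order 4, 4-stage ⇒ R(z)=1+z+z^2/2+z^3/6+z^4/24
  (e.g. R(-0.88)=0.41861, |R|=0.41861)

Solve |R(x)|<1 on ℝ⁻.
x=-0.88: |R|=0.4186
|R(-1.54)|=0.2714 |R(-1.12)|=0.3386 |R(-0.89)|=0.4147
Bisect:
  x_lo=-3.3123 |R|=2.1319  x_hi=-0.3640 |R|=0.6949
  mid=-1.83814 |R|=0.29180 →hi
  mid=-2.57520 |R|=0.72677 →hi
  mid=-2.94372 |R|=1.26635 →lo
  mid=-2.75946 |R|=0.96174 →hi
  mid=-2.85159 |R|=1.10465 →lo
  mid=-2.80553 |R|=1.03093 →lo
  mid=-2.78249 |R|=0.99579 →hi
  ...
  [-2.78537,-2.78519] ⇒ x*=-2.7853
Interval (-2.7853, 0).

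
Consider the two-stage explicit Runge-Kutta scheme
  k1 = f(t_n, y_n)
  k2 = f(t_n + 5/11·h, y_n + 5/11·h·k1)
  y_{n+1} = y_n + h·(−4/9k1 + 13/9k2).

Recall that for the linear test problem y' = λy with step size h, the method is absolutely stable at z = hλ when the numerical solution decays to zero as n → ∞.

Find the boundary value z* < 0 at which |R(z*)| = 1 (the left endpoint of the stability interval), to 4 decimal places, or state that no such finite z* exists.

left endpoint -1.5231.

Set f=λy, z=hλ:
  k1=λy_n ⇒ h·k1=z·y_n;  k2=λ(1+5/11z)y_n ⇒ h·k2=z(1+5/11z)y_n
  y_{n+1}/y_n = 1 − 4/9z + 13/9z(1+5/11z) = 1 + z + 65/99z²
  R(z) = 1 + z + 65/99z².

Solve |R(x)|<1 on ℝ⁻.
x=-1.14: |R|=0.7133
R=1: x+65/99x²=0 ⇒ x=−99/65=-1.5231; min R=1−1/(4·65/99)=0.6192>−1
Confirm numerically:
  x=-0.903: |R|=0.63237 <1
  x=-0.851: |R|=0.62449 <1
  x=-0.819: |R|=0.62140 <1
  x=-1.917: |R|=1.49581 >1
  x=-1.622: |R|=1.10535 >1
  x=-1.555: |R|=1.03259 >1
So |R|<1 on (-1.5231, 0).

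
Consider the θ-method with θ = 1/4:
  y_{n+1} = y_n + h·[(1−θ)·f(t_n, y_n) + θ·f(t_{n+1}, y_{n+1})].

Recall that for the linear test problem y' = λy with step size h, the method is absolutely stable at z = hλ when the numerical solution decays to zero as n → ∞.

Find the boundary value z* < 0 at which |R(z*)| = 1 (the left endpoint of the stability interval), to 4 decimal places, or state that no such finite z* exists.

On y'=λy, z=hλ:
  y_{n+1} = y_n + z·[3/4·y_n + 1/4·y_{n+1}] ⇒ (1 − 1/4z)y_{n+1} = (1 + 3/4z)y_n
  ⇒ R(z) = (1 + 3/4z)/(1 − 1/4z).

Boundary: |R(x)|=1, x<0.
x=-0.6: |R|=0.4783
R=−1: 1+3/4x = −1+1/4x ⇒ -1/2x=2 ⇒ x=2/(-1/2)=-4.0000
Confirm numerically:
  x=-3.807: |R|=0.95056 <1
  x=-2.777: |R|=0.63907 <1
  x=-2.615: |R|=0.58125 <1
  x=-2.053: |R|=0.35668 <1
  x=-4.493: |R|=1.11610 >1
  x=-4.431: |R|=1.10224 >1
Stable set (-4.0000, 0).

left endpoint -4.0000.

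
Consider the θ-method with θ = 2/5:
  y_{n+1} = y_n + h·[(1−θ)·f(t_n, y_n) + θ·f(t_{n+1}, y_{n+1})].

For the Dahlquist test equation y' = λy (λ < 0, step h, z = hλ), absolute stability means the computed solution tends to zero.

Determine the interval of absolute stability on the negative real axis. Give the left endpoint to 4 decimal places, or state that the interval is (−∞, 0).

z∈(-10.0000,0).

On y'=λy, z=hλ:
  y_{n+1} = y_n + z·[3/5·y_n + 2/5·y_{n+1}] ⇒ (1 − 2/5z)y_{n+1} = (1 + 3/5z)y_n
  ⇒ R(z) = (1 + 3/5z)/(1 − 2/5z).

Boundary: |R(x)|=1, x<0.
x=-1.59: |R|=0.0281
R=−1: 1+3/5x = −1+2/5x ⇒ -1/5x=2 ⇒ x=2/(-1/5)=-10.0000
Confirm numerically:
  x=-8.009: |R|=0.90527 <1
  x=-7.953: |R|=0.90209 <1
  x=-6.026: |R|=0.76695 <1
  x=-10.399: |R|=1.01547 >1
  x=-10.041: |R|=1.00163 >1
Interval (-10.0000, 0).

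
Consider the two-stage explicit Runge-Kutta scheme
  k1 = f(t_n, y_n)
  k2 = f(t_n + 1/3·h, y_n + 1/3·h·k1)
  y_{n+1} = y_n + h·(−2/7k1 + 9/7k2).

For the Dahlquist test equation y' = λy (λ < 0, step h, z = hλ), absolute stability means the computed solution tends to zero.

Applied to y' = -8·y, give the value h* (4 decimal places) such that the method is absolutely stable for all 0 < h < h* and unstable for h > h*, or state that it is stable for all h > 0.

With y'=λy (z=hλ):
  k1=λy_n ⇒ h·k1=z·y_n;  k2=λ(1+1/3z)y_n ⇒ h·k2=z(1+1/3z)y_n
  y_{n+1}/y_n = 1 − 2/7z + 9/7z(1+1/3z) = 1 + z + 3/7z²
  ⇒ R(z) = 1 + z + 3/7z².

Solve |R(x)|<1 on ℝ⁻.
x=-1.49: |R|=0.4615
R=1: x+3/7x²=0 ⇒ x=−7/3=-2.3333; min R=1−1/(4·3/7)=0.4167>−1
Confirm numerically:
  x=-2.165: |R|=0.84381 <1
  x=-2.163: |R|=0.84210 <1
  x=-1.528: |R|=0.47262 <1
  x=-1.327: |R|=0.42768 <1
  x=-2.670: |R|=1.38524 >1
  x=-2.540: |R|=1.22497 >1
So |R|<1 on (-2.3333, 0).

(-2.3333,0); λ=-8 ⇒ h* = (7/3)/8 = 0.2917.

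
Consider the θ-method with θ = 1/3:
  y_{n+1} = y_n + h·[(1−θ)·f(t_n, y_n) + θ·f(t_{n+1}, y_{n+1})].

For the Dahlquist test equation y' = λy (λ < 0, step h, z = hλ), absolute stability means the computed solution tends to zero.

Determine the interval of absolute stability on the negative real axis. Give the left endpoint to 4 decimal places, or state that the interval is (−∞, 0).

z∈(-6.0000,0).

Test eqn y'=λy, z=hλ:
  y_{n+1} = y_n + z·[2/3·y_n + 1/3·y_{n+1}] ⇒ (1 − 1/3z)y_{n+1} = (1 + 2/3z)y_n
  so R(z) = (1 + 2/3z)/(1 − 1/3z).

Find x<0 with |R(x)|<1.
x=-0.56: |R|=0.5281
R=−1: 1+2/3x = −1+1/3x ⇒ -1/3x=2 ⇒ x=2/(-1/3)=-6.0000
Confirm numerically:
  x=-4.325: |R|=0.77133 <1
  x=-4.235: |R|=0.75605 <1
  x=-3.497: |R|=0.61475 <1
  x=-3.197: |R|=0.54768 <1
  x=-6.595: |R|=1.06201 >1
  x=-6.582: |R|=1.06074 >1
  x=-6.095: |R|=1.01045 >1
Stable set (-6.0000, 0).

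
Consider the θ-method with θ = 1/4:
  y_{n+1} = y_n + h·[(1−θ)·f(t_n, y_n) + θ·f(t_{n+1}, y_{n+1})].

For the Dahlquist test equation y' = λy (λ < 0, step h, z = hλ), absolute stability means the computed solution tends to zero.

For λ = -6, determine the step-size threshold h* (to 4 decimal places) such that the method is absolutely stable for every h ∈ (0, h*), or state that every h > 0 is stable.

(-4.0000,0); λ=-6 ⇒ h* = (4)/6 = 0.6667.

Set f=λy, z=hλ:
  y_{n+1} = y_n + z·[3/4·y_n + 1/4·y_{n+1}] ⇒ (1 − 1/4z)y_{n+1} = (1 + 3/4z)y_n
  ⇒ R(z) = (1 + 3/4z)/(1 − 1/4z).

Find x<0 with |R(x)|<1.
x=-0.62: |R|=0.4632
R=−1: 1+3/4x = −1+1/4x ⇒ -1/2x=2 ⇒ x=2/(-1/2)=-4.0000
Confirm numerically:
  x=-3.849: |R|=0.96152 <1
  x=-3.506: |R|=0.86837 <1
  x=-2.986: |R|=0.70971 <1
  x=-2.419: |R|=0.50740 <1
  x=-4.472: |R|=1.11143 >1
  x=-4.416: |R|=1.09886 >1
  x=-4.094: |R|=1.02323 >1
So |R|<1 on (-4.0000, 0).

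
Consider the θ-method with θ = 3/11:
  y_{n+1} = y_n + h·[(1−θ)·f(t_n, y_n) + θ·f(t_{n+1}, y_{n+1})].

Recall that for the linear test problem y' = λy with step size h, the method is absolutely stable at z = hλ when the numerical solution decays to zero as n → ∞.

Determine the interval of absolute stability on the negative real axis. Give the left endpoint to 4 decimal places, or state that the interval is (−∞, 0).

On y'=λy, z=hλ:
  y_{n+1} = y_n + z·[8/11·y_n + 3/11·y_{n+1}] ⇒ (1 − 3/11z)y_{n+1} = (1 + 8/11z)y_n
  ⇒ R(z) = (1 + 8/11z)/(1 − 3/11z).

Find x<0 with |R(x)|<1.
x=-0.62: |R|=0.4697
R=−1: 1+8/11x = −1+3/11x ⇒ -5/11x=2 ⇒ x=2/(-5/11)=-4.4000
Confirm numerically:
  x=-4.259: |R|=0.97035 <1
  x=-3.172: |R|=0.70072 <1
  x=-3.170: |R|=0.70015 <1
  x=-1.853: |R|=0.23093 <1
  x=-4.795: |R|=1.07780 >1
  x=-4.759: |R|=1.07101 >1
Interval (-4.4000, 0).

z∈(-4.4000,0).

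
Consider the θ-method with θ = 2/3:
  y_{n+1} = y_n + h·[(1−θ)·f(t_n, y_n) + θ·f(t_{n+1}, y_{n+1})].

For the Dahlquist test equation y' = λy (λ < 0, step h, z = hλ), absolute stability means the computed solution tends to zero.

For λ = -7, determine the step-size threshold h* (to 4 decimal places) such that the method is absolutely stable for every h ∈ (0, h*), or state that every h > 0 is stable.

With y'=λy (z=hλ):
  y_{n+1} = y_n + z·[1/3·y_n + 2/3·y_{n+1}] ⇒ (1 − 2/3z)y_{n+1} = (1 + 1/3z)y_n
  so R(z) = (1 + 1/3z)/(1 − 2/3z).

Need |R(x)|<1, x<0.
x=-1.75: |R|=0.1923
x=-2: |R|=0.1429
x=-10: |R|=0.3043
x=-100: |R|=0.4778
θ=2/3≥1/2 ⇒ |1+1/3x|<|1−2/3x| ∀x<0 ⇒ interval (−∞,0).

(−∞, 0) — no finite endpoint. Any h>0 works for λ=-7.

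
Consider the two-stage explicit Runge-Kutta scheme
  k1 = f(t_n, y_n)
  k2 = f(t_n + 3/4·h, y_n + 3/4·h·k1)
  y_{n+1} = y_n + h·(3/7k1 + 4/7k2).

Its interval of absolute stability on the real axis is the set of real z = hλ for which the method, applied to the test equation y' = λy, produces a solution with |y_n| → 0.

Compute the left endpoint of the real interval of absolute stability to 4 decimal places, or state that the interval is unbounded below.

Test eqn y'=λy, z=hλ:
  k1=λy_n ⇒ h·k1=z·y_n;  k2=λ(1+3/4z)y_n ⇒ h·k2=z(1+3/4z)y_n
  y_{n+1}/y_n = 1 + 3/7z + 4/7z(1+3/4z) = 1 + z + 3/7z²
  R(z) = 1 + z + 3/7z².

Boundary: |R(x)|=1, x<0.
x=-0.96: |R|=0.4350
R=1: x+3/7x²=0 ⇒ x=−7/3=-2.3333; min R=1−1/(4·3/7)=0.4167>−1
Confirm numerically:
  x=-2.078: |R|=0.77261 <1
  x=-1.777: |R|=0.57631 <1
  x=-1.103: |R|=0.41840 <1
  x=-1.011: |R|=0.42705 <1
  x=-2.865: |R|=1.65281 >1
  x=-2.818: |R|=1.58534 >1
  x=-2.551: |R|=1.23797 >1
Interval (-2.3333, 0).

z* = -2.3333.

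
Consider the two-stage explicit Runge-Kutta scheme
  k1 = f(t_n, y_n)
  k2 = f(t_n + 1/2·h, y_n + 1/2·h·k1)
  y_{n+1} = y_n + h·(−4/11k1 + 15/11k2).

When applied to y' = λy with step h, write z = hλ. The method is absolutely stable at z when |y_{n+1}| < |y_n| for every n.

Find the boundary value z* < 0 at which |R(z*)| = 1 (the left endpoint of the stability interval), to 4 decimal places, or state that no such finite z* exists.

On y'=λy, z=hλ:
  k1=λy_n ⇒ h·k1=z·y_n;  k2=λ(1+1/2z)y_n ⇒ h·k2=z(1+1/2z)y_n
  y_{n+1}/y_n = 1 − 4/11z + 15/11z(1+1/2z) = 1 + z + 15/22z²
  so R(z) = 1 + z + 15/22z².

Boundary: |R(x)|=1, x<0.
x=-1.68: |R|=1.2444
R=1: x+15/22x²=0 ⇒ x=−22/15=-1.4667; min R=1−1/(4·15/22)=0.6333>−1
Confirm numerically:
  x=-1.173: |R|=0.76513 <1
  x=-0.960: |R|=0.66836 <1
  x=-0.851: |R|=0.64277 <1
  x=-0.817: |R|=0.63811 <1
  x=-1.975: |R|=1.68452 >1
  x=-1.946: |R|=1.63599 >1
So |R|<1 on (-1.4667, 0).

left endpoint -1.4667.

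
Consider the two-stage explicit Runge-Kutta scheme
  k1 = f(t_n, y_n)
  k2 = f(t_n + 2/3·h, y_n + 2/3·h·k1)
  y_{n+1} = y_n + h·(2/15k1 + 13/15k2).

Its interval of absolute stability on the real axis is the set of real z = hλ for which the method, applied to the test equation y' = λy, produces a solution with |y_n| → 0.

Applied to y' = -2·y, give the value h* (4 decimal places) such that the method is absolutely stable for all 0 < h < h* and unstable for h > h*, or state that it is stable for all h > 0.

Set f=λy, z=hλ:
  k1=λy_n ⇒ h·k1=z·y_n;  k2=λ(1+2/3z)y_n ⇒ h·k2=z(1+2/3z)y_n
  y_{n+1}/y_n = 1 + 2/15z + 13/15z(1+2/3z) = 1 + z + 26/45z²
  so R(z) = 1 + z + 26/45z².

Solve |R(x)|<1 on ℝ⁻.
x=-1.68: |R|=0.9507
R=1: x+26/45x²=0 ⇒ x=−45/26=-1.7308; min R=1−1/(4·26/45)=0.5673>−1
Confirm numerically:
  x=-1.205: |R|=0.63395 <1
  x=-1.070: |R|=0.59150 <1
  x=-0.937: |R|=0.57027 <1
  x=-0.707: |R|=0.58180 <1
  x=-2.077: |R|=1.41549 >1
  x=-1.864: |R|=1.14349 >1
  x=-1.774: |R|=1.04431 >1
Interval (-1.7308, 0).

(-1.7308,0); λ=-2 ⇒ h* = (45/26)/2 = 0.8654.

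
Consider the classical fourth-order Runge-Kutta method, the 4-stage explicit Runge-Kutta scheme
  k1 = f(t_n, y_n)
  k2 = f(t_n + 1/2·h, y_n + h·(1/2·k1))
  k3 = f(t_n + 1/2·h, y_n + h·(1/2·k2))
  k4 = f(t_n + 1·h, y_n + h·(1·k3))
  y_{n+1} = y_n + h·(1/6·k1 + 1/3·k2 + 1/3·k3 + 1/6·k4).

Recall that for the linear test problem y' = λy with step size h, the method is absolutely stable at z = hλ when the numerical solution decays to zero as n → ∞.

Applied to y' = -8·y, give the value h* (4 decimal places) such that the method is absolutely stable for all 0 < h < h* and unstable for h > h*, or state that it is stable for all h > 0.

(-2.7853,0); λ=-8 ⇒ h* = 0.3482.

With y'=λy (z=hλ):
  order 4, 4-stage ⇒ R(z)=1+z+z^2/2+z^3/6+z^4/24
  (e.g. R(-0.82)=0.44314, |R|=0.44314)

Need |R(x)|<1, x<0.
x=-0.82: |R|=0.4431
|R(-2.41)|=0.5667 |R(-2.18)|=0.4105 |R(-1.78)|=0.2825
Bisect:
  x_lo=-3.5177 |R|=2.7945  x_hi=-0.3909 |R|=0.6765
  mid=-1.95429 |R|=0.31913 →hi
  mid=-2.73598 |R|=0.92816 →hi
  mid=-3.12682 |R|=1.64944 →lo
  mid=-2.93140 |R|=1.24358 →lo
  mid=-2.83369 |R|=1.07545 →lo
  mid=-2.78483 |R|=0.99931 →hi
  mid=-2.80926 |R|=1.03674 →lo
  mid=-2.79705 |R|=1.01787 →lo
  mid=-2.79094 |R|=1.00855 →lo
  ...
  [-2.78541,-2.78522] ⇒ x*=-2.7853
Stable set (-2.7853, 0).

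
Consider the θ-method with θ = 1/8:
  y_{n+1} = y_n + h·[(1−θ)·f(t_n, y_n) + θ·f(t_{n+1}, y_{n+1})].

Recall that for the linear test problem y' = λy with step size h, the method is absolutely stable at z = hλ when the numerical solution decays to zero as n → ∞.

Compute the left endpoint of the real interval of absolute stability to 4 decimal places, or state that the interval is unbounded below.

left endpoint -2.6667.

On y'=λy, z=hλ:
  y_{n+1} = y_n + z·[7/8·y_n + 1/8·y_{n+1}] ⇒ (1 − 1/8z)y_{n+1} = (1 + 7/8z)y_n
  R(z) = (1 + 7/8z)/(1 − 1/8z).

Boundary: |R(x)|=1, x<0.
x=-0.79: |R|=0.2810
R=−1: 1+7/8x = −1+1/8x ⇒ -3/4x=2 ⇒ x=2/(-3/4)=-2.6667
Confirm numerically:
  x=-2.455: |R|=0.87853 <1
  x=-2.129: |R|=0.68151 <1
  x=-1.330: |R|=0.14041 <1
  x=-1.253: |R|=0.08332 <1
  x=-2.942: |R|=1.15098 >1
  x=-2.892: |R|=1.12413 >1
Interval (-2.6667, 0).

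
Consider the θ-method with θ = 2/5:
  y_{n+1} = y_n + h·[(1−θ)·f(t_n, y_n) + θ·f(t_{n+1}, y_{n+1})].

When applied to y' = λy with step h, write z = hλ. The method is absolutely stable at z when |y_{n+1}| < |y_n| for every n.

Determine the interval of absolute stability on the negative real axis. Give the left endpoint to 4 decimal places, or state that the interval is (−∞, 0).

On y'=λy, z=hλ:
  y_{n+1} = y_n + z·[3/5·y_n + 2/5·y_{n+1}] ⇒ (1 − 2/5z)y_{n+1} = (1 + 3/5z)y_n
  so R(z) = (1 + 3/5z)/(1 − 2/5z).

Need |R(x)|<1, x<0.
x=-0.98: |R|=0.2960
R=−1: 1+3/5x = −1+2/5x ⇒ -1/5x=2 ⇒ x=2/(-1/5)=-10.0000
Confirm numerically:
  x=-8.929: |R|=0.95315 <1
  x=-7.806: |R|=0.89356 <1
  x=-5.096: |R|=0.67720 <1
  x=-10.337: |R|=1.01313 >1
  x=-10.191: |R|=1.00753 >1
Stable set (-10.0000, 0).

z∈(-10.0000,0).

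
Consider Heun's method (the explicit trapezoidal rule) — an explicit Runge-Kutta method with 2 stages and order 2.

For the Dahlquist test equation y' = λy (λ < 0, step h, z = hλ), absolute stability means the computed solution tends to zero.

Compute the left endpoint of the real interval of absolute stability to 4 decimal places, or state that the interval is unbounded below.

left endpoint -2.0000.

Set f=λy, z=hλ:
  order 2, 2-stage ⇒ R(z)=1+z+z^2/2
  (e.g. R(-1.78)=0.80420, |R|=0.80420)

Solve |R(x)|<1 on ℝ⁻.
x=-1.78: |R|=0.8042
|R(-2.15)|=1.1612 |R(-2.06)|=1.0618 |R(-1.89)|=0.8960
Bisect:
  x_lo=-2.7323 |R|=2.0004  x_hi=-0.3643 |R|=0.7021
  mid=-1.54826 |R|=0.65030 →hi
  mid=-2.14026 |R|=1.15010 →lo
  mid=-1.84426 |R|=0.85639 →hi
  mid=-1.99226 |R|=0.99229 →hi
  mid=-2.06626 |R|=1.06846 →lo
  mid=-2.02926 |R|=1.02969 →lo
  mid=-2.01076 |R|=1.01082 →lo
  mid=-2.00151 |R|=1.00151 →lo
  ...
  [-2.00007,-1.99992] ⇒ x*=-2.0000
Interval (-2.0000, 0).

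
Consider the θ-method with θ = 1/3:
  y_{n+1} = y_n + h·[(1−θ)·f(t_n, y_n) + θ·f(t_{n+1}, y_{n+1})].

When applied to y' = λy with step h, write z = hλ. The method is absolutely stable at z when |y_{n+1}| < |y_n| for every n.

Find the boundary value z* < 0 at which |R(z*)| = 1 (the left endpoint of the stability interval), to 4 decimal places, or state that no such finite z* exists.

left endpoint -6.0000.

On y'=λy, z=hλ:
  y_{n+1} = y_n + z·[2/3·y_n + 1/3·y_{n+1}] ⇒ (1 − 1/3z)y_{n+1} = (1 + 2/3z)y_n
  Hence R(z) = (1 + 2/3z)/(1 − 1/3z).

Solve |R(x)|<1 on ℝ⁻.
x=-1.7: |R|=0.0851
R=−1: 1+2/3x = −1+1/3x ⇒ -1/3x=2 ⇒ x=2/(-1/3)=-6.0000
Confirm numerically:
  x=-5.304: |R|=0.91618 <1
  x=-3.646: |R|=0.64580 <1
  x=-3.016: |R|=0.50399 <1
  x=-2.702: |R|=0.42161 <1
  x=-6.469: |R|=1.04953 >1
  x=-6.413: |R|=1.04388 >1
  x=-6.412: |R|=1.04377 >1
Interval (-6.0000, 0).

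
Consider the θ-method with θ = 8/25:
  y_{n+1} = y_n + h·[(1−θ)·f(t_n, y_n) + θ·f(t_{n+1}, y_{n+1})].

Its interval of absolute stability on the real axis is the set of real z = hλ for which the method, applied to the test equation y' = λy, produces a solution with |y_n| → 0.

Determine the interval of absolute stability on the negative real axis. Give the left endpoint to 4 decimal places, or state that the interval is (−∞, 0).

z∈(-5.5556,0).

Set f=λy, z=hλ:
  y_{n+1} = y_n + z·[17/25·y_n + 8/25·y_{n+1}] ⇒ (1 − 8/25z)y_{n+1} = (1 + 17/25z)y_n
  R(z) = (1 + 17/25z)/(1 − 8/25z).

Find x<0 with |R(x)|<1.
x=-0.91: |R|=0.2952
R=−1: 1+17/25x = −1+8/25x ⇒ -9/25x=2 ⇒ x=2/(-9/25)=-5.5556
Confirm numerically:
  x=-5.053: |R|=0.93087 <1
  x=-4.537: |R|=0.85045 <1
  x=-3.300: |R|=0.60506 <1
  x=-2.801: |R|=0.47707 <1
  x=-5.825: |R|=1.03387 >1
  x=-5.770: |R|=1.02712 >1
  x=-5.641: |R|=1.01097 >1
So |R|<1 on (-5.5556, 0).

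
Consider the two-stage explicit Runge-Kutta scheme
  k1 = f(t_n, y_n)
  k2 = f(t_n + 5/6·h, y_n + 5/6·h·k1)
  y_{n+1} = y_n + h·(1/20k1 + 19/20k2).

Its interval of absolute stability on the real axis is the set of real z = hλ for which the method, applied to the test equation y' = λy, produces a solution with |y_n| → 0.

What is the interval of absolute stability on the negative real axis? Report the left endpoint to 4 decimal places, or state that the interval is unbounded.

z∈(-1.2632,0).

On y'=λy, z=hλ:
  k1=λy_n ⇒ h·k1=z·y_n;  k2=λ(1+5/6z)y_n ⇒ h·k2=z(1+5/6z)y_n
  y_{n+1}/y_n = 1 + 1/20z + 19/20z(1+5/6z) = 1 + z + 19/24z²
  so R(z) = 1 + z + 19/24z².

Boundary: |R(x)|=1, x<0.
x=-0.49: |R|=0.7001
R=1: x+19/24x²=0 ⇒ x=−24/19=-1.2632; min R=1−1/(4·19/24)=0.6842>−1
Confirm numerically:
  x=-1.107: |R|=0.86315 <1
  x=-0.710: |R|=0.68908 <1
  x=-0.685: |R|=0.68647 <1
  x=-1.762: |R|=1.69584 >1
  x=-1.635: |R|=1.48130 >1
  x=-1.559: |R|=1.36513 >1
Interval (-1.2632, 0).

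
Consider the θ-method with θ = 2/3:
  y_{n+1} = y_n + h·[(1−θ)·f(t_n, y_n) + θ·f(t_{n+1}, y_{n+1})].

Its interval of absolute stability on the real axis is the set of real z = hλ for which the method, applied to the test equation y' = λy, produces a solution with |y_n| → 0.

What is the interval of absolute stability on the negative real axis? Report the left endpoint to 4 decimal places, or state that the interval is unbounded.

interval (−∞, 0).

On y'=λy, z=hλ:
  y_{n+1} = y_n + z·[1/3·y_n + 2/3·y_{n+1}] ⇒ (1 − 2/3z)y_{n+1} = (1 + 1/3z)y_n
  so R(z) = (1 + 1/3z)/(1 − 2/3z).

Need |R(x)|<1, x<0.
x=-1.05: |R|=0.3824
x=-2: |R|=0.1429
x=-10: |R|=0.3043
x=-100: |R|=0.4778
θ=2/3≥1/2 ⇒ |1+1/3x|<|1−2/3x| ∀x<0 ⇒ interval (−∞,0).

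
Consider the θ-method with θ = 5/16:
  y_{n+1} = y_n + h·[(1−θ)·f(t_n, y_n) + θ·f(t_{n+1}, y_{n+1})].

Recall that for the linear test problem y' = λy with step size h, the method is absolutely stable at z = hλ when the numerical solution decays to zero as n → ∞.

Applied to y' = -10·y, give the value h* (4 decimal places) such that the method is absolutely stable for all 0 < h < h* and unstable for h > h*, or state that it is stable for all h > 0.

On y'=λy, z=hλ:
  y_{n+1} = y_n + z·[11/16·y_n + 5/16·y_{n+1}] ⇒ (1 − 5/16z)y_{n+1} = (1 + 11/16z)y_n
  ⇒ R(z) = (1 + 11/16z)/(1 − 5/16z).

Need |R(x)|<1, x<0.
x=-1.1: |R|=0.1814
R=−1: 1+11/16x = −1+5/16x ⇒ -3/8x=2 ⇒ x=2/(-3/8)=-5.3333
Confirm numerically:
  x=-4.919: |R|=0.93876 <1
  x=-2.436: |R|=0.38311 <1
  x=-2.254: |R|=0.32248 <1
  x=-5.885: |R|=1.07287 >1
  x=-5.783: |R|=1.06007 >1
Stable set (-5.3333, 0).

(-5.3333,0); λ=-10 ⇒ h* = (16/3)/10 = 0.5333.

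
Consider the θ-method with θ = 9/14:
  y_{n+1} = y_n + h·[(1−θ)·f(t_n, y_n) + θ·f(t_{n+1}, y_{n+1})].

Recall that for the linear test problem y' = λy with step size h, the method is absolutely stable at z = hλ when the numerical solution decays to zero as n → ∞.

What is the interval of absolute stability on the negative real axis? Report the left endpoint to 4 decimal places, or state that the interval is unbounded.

With y'=λy (z=hλ):
  y_{n+1} = y_n + z·[5/14·y_n + 9/14·y_{n+1}] ⇒ (1 − 9/14z)y_{n+1} = (1 + 5/14z)y_n
  R(z) = (1 + 5/14z)/(1 − 9/14z).

Boundary: |R(x)|=1, x<0.
x=-0.99: |R|=0.3950
x=-2: |R|=0.1250
x=-10: |R|=0.3462
x=-100: |R|=0.5317
θ=9/14≥1/2 ⇒ |1+5/14x|<|1−9/14x| ∀x<0 ⇒ interval (−∞,0).

unbounded; (−∞, 0).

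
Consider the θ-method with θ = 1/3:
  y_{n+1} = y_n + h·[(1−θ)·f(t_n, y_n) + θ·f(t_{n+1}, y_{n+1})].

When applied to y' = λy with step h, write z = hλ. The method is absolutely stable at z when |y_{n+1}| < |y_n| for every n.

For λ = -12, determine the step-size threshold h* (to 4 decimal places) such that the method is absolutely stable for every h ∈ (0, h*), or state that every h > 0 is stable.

(-6.0000,0); λ=-12 ⇒ h* = (6)/12 = 0.5000.

With y'=λy (z=hλ):
  y_{n+1} = y_n + z·[2/3·y_n + 1/3·y_{n+1}] ⇒ (1 − 1/3z)y_{n+1} = (1 + 2/3z)y_n
  Hence R(z) = (1 + 2/3z)/(1 − 1/3z).

Solve |R(x)|<1 on ℝ⁻.
x=-1.72: |R|=0.0932
R=−1: 1+2/3x = −1+1/3x ⇒ -1/3x=2 ⇒ x=2/(-1/3)=-6.0000
Confirm numerically:
  x=-5.325: |R|=0.91892 <1
  x=-4.560: |R|=0.80952 <1
  x=-4.220: |R|=0.75346 <1
  x=-3.617: |R|=0.63987 <1
  x=-6.513: |R|=1.05393 >1
  x=-6.407: |R|=1.04327 >1
  x=-6.283: |R|=1.03049 >1
Interval (-6.0000, 0).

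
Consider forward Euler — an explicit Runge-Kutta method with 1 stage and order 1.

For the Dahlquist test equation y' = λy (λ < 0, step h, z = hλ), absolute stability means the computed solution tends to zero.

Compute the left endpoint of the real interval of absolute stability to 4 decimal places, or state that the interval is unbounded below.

left endpoint -2.0000.

On y'=λy, z=hλ:
  order 1, 1-stage ⇒ R(z)=1+z
  (e.g. R(-0.38)=0.62000, |R|=0.62000)

Solve |R(x)|<1 on ℝ⁻.
x=-0.38: |R|=0.6200
|R(-2.3)|=1.3000 |R(-1.69)|=0.6900 |R(-0.92)|=0.0800
Bisect:
  x_lo=-2.7657 |R|=1.7657  x_hi=-0.1370 |R|=0.8630
  mid=-1.45136 |R|=0.45136 →hi
  mid=-2.10852 |R|=1.10852 →lo
  mid=-1.77994 |R|=0.77994 →hi
  mid=-1.94423 |R|=0.94423 →hi
  mid=-2.02637 |R|=1.02637 →lo
  mid=-1.98530 |R|=0.98530 →hi
  mid=-2.00584 |R|=1.00584 →lo
  mid=-1.99557 |R|=0.99557 →hi
  ...
  [-2.00006,-1.99990] ⇒ x*=-2.0000
Interval (-2.0000, 0).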